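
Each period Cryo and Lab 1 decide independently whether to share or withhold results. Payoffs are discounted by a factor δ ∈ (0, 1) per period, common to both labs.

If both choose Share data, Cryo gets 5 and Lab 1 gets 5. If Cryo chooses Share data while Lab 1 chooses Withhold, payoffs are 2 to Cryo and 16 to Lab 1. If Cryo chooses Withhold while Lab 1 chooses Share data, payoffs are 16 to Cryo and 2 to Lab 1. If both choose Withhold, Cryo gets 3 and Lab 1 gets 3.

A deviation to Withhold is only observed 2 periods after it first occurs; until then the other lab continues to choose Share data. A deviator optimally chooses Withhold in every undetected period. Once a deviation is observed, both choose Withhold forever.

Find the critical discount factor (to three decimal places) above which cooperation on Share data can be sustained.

Deviating for the 2 undetected periods gains 16−5 = 11 per period over cooperation, then loses 5−3 = 2 per period forever once punishment starts.
Gain: 11(1 + δ + … + δ^1); loss: 2·δ^2/(1−δ).
No profitable deviation ⇔ 11(1−δ^2) ≤ 2·δ^2, i.e. δ^2 ≥ 11/(11+2) = 11/13.
Hence δ ≥ (11/13)^(1/2) ≈ 0.920.

0.920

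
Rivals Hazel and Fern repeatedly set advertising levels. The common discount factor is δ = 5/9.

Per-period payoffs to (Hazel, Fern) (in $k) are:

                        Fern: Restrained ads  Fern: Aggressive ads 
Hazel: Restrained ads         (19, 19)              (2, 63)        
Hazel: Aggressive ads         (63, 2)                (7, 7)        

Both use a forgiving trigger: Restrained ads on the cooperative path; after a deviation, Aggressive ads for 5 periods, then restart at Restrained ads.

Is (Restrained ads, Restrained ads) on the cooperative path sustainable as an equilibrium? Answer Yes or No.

IC: δ+…+δ^5 ≥ (63−19)/(19−7) = 11/3.
At δ = 5/9: partial sum = 1.1838 < 3.6667. Cooperation not sustainable.

No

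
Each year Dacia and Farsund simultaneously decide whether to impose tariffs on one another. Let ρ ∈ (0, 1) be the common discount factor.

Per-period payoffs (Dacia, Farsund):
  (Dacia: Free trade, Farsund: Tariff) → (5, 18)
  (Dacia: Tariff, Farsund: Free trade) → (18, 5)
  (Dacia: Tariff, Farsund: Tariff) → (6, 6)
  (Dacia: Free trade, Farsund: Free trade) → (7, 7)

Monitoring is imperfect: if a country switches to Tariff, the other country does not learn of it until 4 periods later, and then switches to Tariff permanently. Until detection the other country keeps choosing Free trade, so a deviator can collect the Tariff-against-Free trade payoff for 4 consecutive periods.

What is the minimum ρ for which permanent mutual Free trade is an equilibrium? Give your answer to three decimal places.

0.978

Deviating for the 4 undetected periods gains 18−7 = 11 per period over cooperation, then loses 7−6 = 1 per period forever once punishment starts.
Gain: 11(1 + ρ + … + ρ^3); loss: 1·ρ^4/(1−ρ).
No profitable deviation ⇔ 11(1−ρ^4) ≤ 1·ρ^4, i.e. ρ^4 ≥ 11/(11+1) = 11/12.
Hence ρ ≥ (11/12)^(1/4) ≈ 0.978.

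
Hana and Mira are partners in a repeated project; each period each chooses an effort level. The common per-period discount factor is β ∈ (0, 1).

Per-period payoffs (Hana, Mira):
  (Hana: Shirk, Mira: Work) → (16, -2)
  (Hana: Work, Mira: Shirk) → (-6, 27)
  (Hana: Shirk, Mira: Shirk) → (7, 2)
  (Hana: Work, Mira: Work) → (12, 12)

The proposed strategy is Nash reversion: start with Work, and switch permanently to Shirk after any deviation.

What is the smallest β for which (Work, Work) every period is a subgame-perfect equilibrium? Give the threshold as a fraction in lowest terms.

For Hana: deviation gain 16−12 = 4, per-period punishment loss 12−7 = 5. IC gives β ≥ 4/9.
For Mira: gain 15, loss 10 per period, so β ≥ 15/25 = 3/5.
The tighter constraint is Mira's, so cooperation needs β ≥ 3/5.

3/5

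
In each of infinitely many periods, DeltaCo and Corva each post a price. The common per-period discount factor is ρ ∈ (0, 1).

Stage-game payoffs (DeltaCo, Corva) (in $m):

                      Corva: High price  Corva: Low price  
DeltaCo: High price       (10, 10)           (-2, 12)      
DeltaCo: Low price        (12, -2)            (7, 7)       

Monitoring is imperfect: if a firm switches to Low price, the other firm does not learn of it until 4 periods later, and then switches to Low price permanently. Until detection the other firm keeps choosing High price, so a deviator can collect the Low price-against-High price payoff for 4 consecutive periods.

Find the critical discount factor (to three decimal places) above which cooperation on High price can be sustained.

0.795

The best deviation is to choose Low price for all 4 undetected periods, earning 12 each, then 7 forever once detected.
Deviation value: 12(1−ρ^4)/(1−ρ) + 7ρ^4/(1−ρ); cooperation value: 10/(1−ρ).
IC: 10 ≥ 12(1−ρ^4) + 7ρ^4 = 12 − 5ρ^4.
So ρ^4 ≥ 2/5, giving ρ ≥ (2/5)^(1/4) ≈ 0.795.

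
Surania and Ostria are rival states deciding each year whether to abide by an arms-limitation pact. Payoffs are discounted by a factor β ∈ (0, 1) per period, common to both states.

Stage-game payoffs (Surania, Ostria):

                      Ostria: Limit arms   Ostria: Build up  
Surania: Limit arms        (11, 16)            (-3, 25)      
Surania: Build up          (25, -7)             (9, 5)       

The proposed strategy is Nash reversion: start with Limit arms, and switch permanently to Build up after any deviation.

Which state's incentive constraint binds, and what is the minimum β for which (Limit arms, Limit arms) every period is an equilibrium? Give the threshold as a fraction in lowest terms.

Surania; β ≥ 7/8

Surania's threshold: (25−11)/(25−9) = 7/8.
Ostria's threshold: (25−16)/(25−5) = 9/20.
7/8 > 9/20, so Surania binds and β* = 7/8.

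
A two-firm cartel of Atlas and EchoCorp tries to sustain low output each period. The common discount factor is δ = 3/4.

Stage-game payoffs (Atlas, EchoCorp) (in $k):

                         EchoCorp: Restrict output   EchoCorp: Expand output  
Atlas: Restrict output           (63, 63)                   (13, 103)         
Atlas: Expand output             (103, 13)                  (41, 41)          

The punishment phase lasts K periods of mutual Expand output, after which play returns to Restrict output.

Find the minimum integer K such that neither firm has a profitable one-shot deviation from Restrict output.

4

Need Σ_{k=1}^{K} δ^k ≥ (103−63)/(63−41) = 1.8182 at δ = 3/4.
At K = 3 the sum is 1.7344 < 1.8182; at K = 4 it is 2.0508 ≥ 1.8182.
So the minimum punishment length is K = 4.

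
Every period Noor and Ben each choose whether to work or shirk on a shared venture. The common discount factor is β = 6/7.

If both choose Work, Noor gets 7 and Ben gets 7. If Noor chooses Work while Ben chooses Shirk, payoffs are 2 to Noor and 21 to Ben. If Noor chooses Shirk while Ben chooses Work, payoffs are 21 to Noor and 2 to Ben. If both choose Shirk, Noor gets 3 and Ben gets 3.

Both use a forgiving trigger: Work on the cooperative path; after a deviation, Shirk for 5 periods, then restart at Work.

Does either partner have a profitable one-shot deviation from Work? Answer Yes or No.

IC: β+…+β^5 ≥ (21−7)/(7−3) = 7/2.
At β = 6/7: partial sum = 3.2240 < 3.5000. Cooperation not sustainable.

Yes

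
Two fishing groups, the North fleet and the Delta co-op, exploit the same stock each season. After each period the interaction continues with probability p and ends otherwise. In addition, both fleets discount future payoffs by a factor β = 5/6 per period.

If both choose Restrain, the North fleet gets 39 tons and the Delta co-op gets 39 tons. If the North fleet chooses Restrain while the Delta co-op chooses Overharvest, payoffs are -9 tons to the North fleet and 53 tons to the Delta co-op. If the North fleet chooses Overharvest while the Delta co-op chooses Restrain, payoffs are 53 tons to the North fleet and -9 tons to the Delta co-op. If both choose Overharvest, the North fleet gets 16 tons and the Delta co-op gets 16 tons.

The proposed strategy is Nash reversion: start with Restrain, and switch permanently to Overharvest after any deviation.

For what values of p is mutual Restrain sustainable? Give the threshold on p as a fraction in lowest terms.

Expected continuation weight on next period's payoff is β·p = 5/6·p, which plays the role of the discount factor.
Cooperation requires 5/6·p ≥ (53−39)/(53−16) = 14/37, hence p ≥ 84/185.

84/185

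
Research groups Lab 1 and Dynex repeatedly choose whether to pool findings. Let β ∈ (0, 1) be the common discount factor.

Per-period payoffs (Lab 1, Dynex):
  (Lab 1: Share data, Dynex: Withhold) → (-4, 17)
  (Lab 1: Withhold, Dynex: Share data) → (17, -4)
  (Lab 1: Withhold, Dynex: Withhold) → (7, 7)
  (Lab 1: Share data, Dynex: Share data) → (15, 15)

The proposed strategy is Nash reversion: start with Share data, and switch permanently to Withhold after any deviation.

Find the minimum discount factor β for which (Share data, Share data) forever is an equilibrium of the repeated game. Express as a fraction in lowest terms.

One-period gain from deviating is 17 − 15 = 2. The loss is 15 − 7 = 8 in every subsequent period, with present value 8·β/(1−β).
Deviation is unprofitable when 8·β/(1−β) ≥ 2, i.e. β/(1−β) ≥ 1/4.
Equivalently β ≥ 2/(2+8) = 1/5.

1/5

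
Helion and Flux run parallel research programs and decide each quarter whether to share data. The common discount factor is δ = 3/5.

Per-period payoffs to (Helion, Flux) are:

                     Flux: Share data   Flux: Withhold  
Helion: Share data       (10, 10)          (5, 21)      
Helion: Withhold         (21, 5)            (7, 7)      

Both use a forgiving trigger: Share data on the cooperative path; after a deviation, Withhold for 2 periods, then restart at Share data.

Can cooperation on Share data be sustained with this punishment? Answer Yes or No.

No

A one-shot deviation gives 21 now, then 7 for 2 periods, then back to 10.
Gain from deviating: (21−10) today; loss: (10−7) in each of the next 2 periods.
No-deviation condition: (10−7)(δ+…+δ^2) ≥ 21−10, i.e. δ+…+δ^2 ≥ 11/3.
At δ = 3/5: δ+…+δ^2 = 0.9600 < 3.6667.
So cooperation is not sustainable.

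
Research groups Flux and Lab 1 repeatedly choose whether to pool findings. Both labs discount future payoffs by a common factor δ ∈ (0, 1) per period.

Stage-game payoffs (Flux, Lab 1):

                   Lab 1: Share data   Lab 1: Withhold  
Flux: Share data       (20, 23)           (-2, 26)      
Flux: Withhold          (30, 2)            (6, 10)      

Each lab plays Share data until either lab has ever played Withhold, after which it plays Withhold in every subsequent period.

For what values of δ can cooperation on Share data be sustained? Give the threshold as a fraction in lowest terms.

5/12

Flux's threshold: (30−20)/(30−6) = 5/12.
Lab 1's threshold: (26−23)/(26−10) = 3/16.
5/12 > 3/16, so Flux binds and δ* = 5/12.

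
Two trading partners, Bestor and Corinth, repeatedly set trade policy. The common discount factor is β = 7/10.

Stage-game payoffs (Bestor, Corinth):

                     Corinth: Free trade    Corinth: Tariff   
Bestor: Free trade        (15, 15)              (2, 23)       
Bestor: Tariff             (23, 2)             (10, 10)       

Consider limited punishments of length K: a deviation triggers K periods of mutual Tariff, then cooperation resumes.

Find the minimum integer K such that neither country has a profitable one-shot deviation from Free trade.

4

Need Σ_{k=1}^{K} β^k ≥ (23−15)/(15−10) = 1.6000 at β = 7/10.
At K = 3 the sum is 1.5330 < 1.6000; at K = 4 it is 1.7731 ≥ 1.6000.
So the minimum punishment length is K = 4.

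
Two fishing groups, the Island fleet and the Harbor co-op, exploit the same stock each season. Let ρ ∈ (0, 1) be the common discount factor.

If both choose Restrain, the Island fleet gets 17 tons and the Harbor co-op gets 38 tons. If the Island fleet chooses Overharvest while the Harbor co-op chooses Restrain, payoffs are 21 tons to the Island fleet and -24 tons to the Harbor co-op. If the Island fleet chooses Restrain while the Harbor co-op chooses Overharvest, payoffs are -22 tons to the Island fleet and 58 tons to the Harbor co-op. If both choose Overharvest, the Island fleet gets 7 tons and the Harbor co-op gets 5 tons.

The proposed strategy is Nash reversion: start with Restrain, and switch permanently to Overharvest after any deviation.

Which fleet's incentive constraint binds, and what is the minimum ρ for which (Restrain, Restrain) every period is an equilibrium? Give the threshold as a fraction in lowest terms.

the Harbor co-op; ρ ≥ 20/53

For the Island fleet: deviation gain 21−17 = 4, per-period punishment loss 17−7 = 10. IC gives ρ ≥ 4/14 = 2/7.
For the Harbor co-op: gain 20, loss 33 per period, so ρ ≥ 20/53.
The tighter constraint is the Harbor co-op's, so cooperation needs ρ ≥ 20/53.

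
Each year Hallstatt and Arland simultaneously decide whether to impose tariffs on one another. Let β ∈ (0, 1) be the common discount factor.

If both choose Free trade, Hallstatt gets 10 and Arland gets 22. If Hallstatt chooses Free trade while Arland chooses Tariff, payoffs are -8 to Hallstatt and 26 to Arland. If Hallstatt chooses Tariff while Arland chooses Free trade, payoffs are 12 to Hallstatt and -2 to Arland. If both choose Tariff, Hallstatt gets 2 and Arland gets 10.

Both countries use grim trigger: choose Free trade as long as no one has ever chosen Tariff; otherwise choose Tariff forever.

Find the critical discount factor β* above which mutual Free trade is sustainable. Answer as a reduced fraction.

1/4

For Hallstatt: deviation gain 12−10 = 2, per-period punishment loss 10−2 = 8. IC gives β ≥ 2/10 = 1/5.
For Arland: gain 4, loss 12 per period, so β ≥ 4/16 = 1/4.
The tighter constraint is Arland's, so cooperation needs β ≥ 1/4.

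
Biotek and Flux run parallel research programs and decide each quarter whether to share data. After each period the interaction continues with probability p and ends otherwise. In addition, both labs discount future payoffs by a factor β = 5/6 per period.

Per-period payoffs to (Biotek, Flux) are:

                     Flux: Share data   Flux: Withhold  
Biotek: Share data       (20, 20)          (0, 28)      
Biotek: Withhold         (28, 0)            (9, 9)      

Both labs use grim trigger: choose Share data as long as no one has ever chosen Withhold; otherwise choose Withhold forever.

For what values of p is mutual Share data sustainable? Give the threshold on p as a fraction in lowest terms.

With continuation probability p and discount β, the effective per-period discount factor is βp.
Grim-trigger IC: βp ≥ (28−20)/(28−9) = 8/19.
So p ≥ (8/19)/(5/6) = 48/95.

48/95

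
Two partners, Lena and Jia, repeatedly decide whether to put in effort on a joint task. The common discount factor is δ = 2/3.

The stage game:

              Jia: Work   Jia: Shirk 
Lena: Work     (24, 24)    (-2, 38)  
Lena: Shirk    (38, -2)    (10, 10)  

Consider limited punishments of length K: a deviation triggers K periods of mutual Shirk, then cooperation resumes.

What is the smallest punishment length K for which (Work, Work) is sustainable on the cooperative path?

2

IC: δ(1−δ^K)/(1−δ) ≥ (38−24)/(24−10) = 1.
With δ = 2/3: need 1 − δ^K ≥ 1·(1−2/3)/(2/3), i.e. δ^K ≤ 0.5000.
Since (2/3)^1 = 0.6667 and (2/3)^2 = 0.4444, the smallest such K is 2.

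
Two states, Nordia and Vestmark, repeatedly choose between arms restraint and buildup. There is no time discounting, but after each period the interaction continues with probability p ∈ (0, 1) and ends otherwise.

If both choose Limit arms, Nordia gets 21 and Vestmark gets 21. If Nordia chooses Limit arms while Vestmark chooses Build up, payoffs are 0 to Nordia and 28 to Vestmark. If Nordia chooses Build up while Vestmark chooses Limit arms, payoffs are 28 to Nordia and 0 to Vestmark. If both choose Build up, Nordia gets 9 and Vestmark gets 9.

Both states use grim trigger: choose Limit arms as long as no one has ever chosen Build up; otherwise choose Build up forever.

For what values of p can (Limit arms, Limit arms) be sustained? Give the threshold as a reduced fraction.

Expected cooperation value is 21 + p·21 + p²·21 + … = 21/(1−p); deviation gives 28 + p·9/(1−p).
21 ≥ 28(1−p) + 9p ⇒ 19p ≥ 7 ⇒ p ≥ 7/19.

7/19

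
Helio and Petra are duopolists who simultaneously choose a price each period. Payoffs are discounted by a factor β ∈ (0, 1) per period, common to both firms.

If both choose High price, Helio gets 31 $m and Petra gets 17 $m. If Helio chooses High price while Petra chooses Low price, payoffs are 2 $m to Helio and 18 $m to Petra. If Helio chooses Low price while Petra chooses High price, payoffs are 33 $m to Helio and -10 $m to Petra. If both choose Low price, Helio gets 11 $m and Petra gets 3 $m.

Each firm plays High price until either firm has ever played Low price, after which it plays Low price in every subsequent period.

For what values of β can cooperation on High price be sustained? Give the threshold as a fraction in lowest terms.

1/11

Helio: cooperation gives 31 each period; deviation gives 33 once then 11 forever.
  31/(1−β) ≥ 33 + 11β/(1−β) ⇒ β ≥ 2/22 = 1/11.
Petra: cooperation gives 17 each period; deviation gives 18 once then 3 forever.
  β ≥ 1/15.
Both must hold, so the binding constraint is Helio's: β ≥ 1/11.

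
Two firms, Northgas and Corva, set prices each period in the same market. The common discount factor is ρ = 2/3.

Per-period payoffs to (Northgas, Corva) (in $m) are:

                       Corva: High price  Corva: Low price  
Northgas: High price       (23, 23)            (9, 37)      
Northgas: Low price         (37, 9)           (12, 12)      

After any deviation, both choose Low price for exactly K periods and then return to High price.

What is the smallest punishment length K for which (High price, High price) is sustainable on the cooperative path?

IC: ρ(1−ρ^K)/(1−ρ) ≥ (37−23)/(23−12) = 14/11.
With ρ = 2/3: need 1 − ρ^K ≥ 14/11·(1−2/3)/(2/3), i.e. ρ^K ≤ 0.3636.
Since (2/3)^2 = 0.4444 and (2/3)^3 = 0.2963, the smallest such K is 3.

3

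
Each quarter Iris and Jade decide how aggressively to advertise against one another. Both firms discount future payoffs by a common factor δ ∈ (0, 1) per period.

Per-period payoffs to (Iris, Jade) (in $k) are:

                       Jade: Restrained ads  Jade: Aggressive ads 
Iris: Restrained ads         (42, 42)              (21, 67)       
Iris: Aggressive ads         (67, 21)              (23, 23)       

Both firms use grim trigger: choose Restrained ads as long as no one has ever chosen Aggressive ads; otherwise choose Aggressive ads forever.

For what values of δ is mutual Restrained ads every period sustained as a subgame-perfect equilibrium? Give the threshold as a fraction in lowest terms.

42/(1−δ) ≥ 67 + 23δ/(1−δ)
42 ≥ 67 − 44δ
δ ≥ 25/44.

25/44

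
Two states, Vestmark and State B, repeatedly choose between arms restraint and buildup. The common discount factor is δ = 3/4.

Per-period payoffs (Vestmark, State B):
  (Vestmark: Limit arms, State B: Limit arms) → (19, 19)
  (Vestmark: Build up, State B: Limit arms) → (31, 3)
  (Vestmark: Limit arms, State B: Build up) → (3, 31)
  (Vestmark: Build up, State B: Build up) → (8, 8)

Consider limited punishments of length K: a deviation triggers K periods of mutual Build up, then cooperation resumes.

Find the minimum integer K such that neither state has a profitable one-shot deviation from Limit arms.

2

IC: δ(1−δ^K)/(1−δ) ≥ (31−19)/(19−8) = 12/11.
With δ = 3/4: need 1 − δ^K ≥ 12/11·(1−3/4)/(3/4), i.e. δ^K ≤ 0.6364.
Since (3/4)^1 = 0.7500 and (3/4)^2 = 0.5625, the smallest such K is 2.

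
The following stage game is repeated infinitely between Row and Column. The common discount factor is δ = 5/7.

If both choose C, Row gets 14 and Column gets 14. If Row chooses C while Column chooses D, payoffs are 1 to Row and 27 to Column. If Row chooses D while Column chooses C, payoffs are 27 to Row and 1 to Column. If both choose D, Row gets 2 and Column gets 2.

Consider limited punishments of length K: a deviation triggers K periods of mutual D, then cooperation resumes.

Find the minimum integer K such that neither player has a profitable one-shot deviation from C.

2

No profitable deviation requires (14−2)(δ+…+δ^K) ≥ 27−14, i.e. δ+…+δ^K ≥ 13/12 ≈ 1.0833.
With δ = 5/7, the partial sums are K=1: 0.7143, K=2: 1.2245.
K = 2 is the first length at which the sum reaches 1.0833.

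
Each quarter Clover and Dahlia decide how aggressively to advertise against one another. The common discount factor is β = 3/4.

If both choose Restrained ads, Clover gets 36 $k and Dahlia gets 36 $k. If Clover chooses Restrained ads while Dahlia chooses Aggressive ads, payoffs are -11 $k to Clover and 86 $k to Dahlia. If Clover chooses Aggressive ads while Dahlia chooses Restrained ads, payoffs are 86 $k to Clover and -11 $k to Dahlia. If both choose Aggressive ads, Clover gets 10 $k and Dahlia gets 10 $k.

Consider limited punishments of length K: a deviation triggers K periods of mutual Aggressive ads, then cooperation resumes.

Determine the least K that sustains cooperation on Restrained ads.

IC: β(1−β^K)/(1−β) ≥ (86−36)/(36−10) = 25/13.
With β = 3/4: need 1 − β^K ≥ 25/13·(1−3/4)/(3/4), i.e. β^K ≤ 0.3590.
Since (3/4)^3 = 0.4219 and (3/4)^4 = 0.3164, the smallest such K is 4.

4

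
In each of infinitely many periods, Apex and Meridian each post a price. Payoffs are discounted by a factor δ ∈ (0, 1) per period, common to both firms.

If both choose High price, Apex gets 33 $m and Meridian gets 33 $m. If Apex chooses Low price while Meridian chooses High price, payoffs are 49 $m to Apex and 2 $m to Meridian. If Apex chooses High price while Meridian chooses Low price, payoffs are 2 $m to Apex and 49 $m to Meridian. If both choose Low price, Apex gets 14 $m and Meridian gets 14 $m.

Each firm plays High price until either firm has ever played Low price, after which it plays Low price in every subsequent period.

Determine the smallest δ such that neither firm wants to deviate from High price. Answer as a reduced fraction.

16/35

One-period gain from deviating is 49 − 33 = 16. The loss is 33 − 14 = 19 in every subsequent period, with present value 19·δ/(1−δ).
Deviation is unprofitable when 19·δ/(1−δ) ≥ 16, i.e. δ/(1−δ) ≥ 16/19.
Equivalently δ ≥ 16/(16+19) = 16/35.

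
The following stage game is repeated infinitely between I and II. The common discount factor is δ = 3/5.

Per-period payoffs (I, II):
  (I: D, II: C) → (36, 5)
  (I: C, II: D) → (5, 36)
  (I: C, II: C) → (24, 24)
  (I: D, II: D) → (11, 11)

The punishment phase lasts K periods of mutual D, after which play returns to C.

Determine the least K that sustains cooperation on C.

2

Need Σ_{k=1}^{K} δ^k ≥ (36−24)/(24−11) = 0.9231 at δ = 3/5.
At K = 1 the sum is 0.6000 < 0.9231; at K = 2 it is 0.9600 ≥ 0.9231.
So the minimum punishment length is K = 2.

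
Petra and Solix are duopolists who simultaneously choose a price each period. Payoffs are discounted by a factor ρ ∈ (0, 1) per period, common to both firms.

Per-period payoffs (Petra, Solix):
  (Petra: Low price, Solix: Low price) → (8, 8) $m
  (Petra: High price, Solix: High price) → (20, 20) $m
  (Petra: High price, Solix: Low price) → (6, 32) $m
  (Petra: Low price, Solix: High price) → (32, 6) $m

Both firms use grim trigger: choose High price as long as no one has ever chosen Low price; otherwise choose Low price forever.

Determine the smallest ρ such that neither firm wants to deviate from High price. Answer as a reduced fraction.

1/2

20/(1−ρ) ≥ 32 + 8ρ/(1−ρ)
20 ≥ 32 − 24ρ
ρ ≥ 12/24 = 1/2.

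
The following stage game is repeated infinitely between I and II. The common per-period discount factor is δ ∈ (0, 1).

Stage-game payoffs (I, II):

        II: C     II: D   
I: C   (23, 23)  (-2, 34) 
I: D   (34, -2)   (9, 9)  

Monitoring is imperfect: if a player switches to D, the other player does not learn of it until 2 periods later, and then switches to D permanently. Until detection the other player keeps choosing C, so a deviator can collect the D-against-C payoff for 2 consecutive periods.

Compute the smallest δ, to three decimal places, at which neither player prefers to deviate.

0.663

A deviator earns 34 for 2 periods, then 9 forever; cooperating earns 23 forever. Multiplying the IC by (1−δ):
23 ≥ 34(1−δ^2) + 9δ^2, so 25·δ^2 ≥ 11 and δ^2 ≥ 11/25.
δ ≥ (11/25)^(1/2) ≈ 0.663.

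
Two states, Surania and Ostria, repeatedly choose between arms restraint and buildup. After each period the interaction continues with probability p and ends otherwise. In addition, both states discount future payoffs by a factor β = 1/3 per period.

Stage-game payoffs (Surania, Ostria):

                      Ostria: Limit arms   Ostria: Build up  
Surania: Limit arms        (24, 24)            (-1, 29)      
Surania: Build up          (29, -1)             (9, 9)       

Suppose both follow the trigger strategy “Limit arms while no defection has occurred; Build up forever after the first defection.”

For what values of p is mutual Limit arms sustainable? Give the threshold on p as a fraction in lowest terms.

3/4

Expected continuation weight on next period's payoff is β·p = 1/3·p, which plays the role of the discount factor.
Cooperation requires 1/3·p ≥ (29−24)/(29−9) = 1/4, hence p ≥ 3/4.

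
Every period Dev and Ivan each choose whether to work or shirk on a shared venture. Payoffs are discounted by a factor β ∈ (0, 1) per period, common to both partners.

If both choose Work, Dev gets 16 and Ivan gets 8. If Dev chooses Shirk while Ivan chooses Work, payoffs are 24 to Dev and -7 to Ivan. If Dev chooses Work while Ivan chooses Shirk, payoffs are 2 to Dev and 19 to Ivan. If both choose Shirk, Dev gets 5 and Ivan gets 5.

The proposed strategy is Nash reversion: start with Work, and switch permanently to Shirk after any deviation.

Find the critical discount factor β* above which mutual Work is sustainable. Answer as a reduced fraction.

11/14

Dev: cooperation gives 16 each period; deviation gives 24 once then 5 forever.
  16/(1−β) ≥ 24 + 5β/(1−β) ⇒ β ≥ 8/19.
Ivan: cooperation gives 8 each period; deviation gives 19 once then 5 forever.
  β ≥ 11/14.
Both must hold, so the binding constraint is Ivan's: β ≥ 11/14.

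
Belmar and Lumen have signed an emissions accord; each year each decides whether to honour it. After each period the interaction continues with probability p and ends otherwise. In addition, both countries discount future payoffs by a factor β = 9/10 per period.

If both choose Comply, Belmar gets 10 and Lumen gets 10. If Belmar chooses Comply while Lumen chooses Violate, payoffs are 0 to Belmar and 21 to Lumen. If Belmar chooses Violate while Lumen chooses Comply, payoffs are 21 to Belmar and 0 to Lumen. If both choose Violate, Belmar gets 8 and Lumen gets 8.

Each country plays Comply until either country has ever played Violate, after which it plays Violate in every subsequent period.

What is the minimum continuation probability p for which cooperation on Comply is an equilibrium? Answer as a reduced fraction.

With continuation probability p and discount β, the effective per-period discount factor is βp.
Grim-trigger IC: βp ≥ (21−10)/(21−8) = 11/13.
So p ≥ (11/13)/(9/10) = 110/117.

110/117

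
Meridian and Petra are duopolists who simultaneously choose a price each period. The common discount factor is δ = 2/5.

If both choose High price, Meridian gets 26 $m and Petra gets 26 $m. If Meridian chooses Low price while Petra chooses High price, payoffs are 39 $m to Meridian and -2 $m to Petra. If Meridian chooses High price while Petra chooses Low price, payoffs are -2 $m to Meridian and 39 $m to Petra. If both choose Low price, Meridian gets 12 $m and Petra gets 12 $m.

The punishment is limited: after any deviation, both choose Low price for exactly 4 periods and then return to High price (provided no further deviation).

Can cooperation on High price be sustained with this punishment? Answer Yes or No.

A one-shot deviation gives 39 now, then 12 for 4 periods, then back to 26.
Gain from deviating: (39−26) today; loss: (26−12) in each of the next 4 periods.
No-deviation condition: (26−12)(δ+…+δ^4) ≥ 39−26, i.e. δ+…+δ^4 ≥ 13/14.
At δ = 2/5: δ+…+δ^4 = 0.6496 < 0.9286.
So cooperation is not sustainable.

No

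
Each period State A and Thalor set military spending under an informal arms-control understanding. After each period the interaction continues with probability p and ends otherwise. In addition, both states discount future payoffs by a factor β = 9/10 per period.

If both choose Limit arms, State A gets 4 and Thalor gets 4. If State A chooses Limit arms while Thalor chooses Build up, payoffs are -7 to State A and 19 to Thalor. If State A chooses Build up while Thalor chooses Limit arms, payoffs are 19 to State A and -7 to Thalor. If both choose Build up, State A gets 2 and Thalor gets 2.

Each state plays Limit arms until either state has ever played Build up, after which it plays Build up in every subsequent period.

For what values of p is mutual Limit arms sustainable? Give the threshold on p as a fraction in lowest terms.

With continuation probability p and discount β, the effective per-period discount factor is βp.
Grim-trigger IC: βp ≥ (19−4)/(19−2) = 15/17.
So p ≥ (15/17)/(9/10) = 50/51.

50/51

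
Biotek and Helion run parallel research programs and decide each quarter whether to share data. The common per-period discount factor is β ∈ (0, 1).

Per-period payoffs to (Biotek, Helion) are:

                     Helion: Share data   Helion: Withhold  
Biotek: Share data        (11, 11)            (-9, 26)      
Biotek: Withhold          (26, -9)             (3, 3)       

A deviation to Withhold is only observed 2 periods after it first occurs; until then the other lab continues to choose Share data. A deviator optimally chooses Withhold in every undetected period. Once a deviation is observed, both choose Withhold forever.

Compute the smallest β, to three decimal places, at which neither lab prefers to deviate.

0.808

The best deviation is to choose Withhold for all 2 undetected periods, earning 26 each, then 3 forever once detected.
Deviation value: 26(1−β^2)/(1−β) + 3β^2/(1−β); cooperation value: 11/(1−β).
IC: 11 ≥ 26(1−β^2) + 3β^2 = 26 − 23β^2.
So β^2 ≥ 15/23, giving β ≥ (15/23)^(1/2) ≈ 0.808.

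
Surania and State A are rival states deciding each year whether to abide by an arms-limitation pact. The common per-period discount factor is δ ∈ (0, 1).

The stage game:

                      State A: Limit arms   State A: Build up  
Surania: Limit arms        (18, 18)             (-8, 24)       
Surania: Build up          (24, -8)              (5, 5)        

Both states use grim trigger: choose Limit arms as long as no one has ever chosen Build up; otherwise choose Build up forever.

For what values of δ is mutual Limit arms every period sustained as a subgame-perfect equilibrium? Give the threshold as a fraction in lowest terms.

Under grim trigger the critical discount factor is (T−C)/(T−P) with T = 24, C = 18, P = 5.
δ* = (24−18)/(24−5) = 6/19.

6/19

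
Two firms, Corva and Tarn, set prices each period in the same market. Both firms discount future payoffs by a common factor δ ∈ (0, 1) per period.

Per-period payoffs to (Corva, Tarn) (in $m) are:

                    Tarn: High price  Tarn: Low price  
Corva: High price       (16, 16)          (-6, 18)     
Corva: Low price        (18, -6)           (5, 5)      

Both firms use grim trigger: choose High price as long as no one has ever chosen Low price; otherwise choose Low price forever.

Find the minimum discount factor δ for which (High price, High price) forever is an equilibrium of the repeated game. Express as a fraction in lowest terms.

2/13

One-period gain from deviating is 18 − 16 = 2. The loss is 16 − 5 = 11 in every subsequent period, with present value 11·δ/(1−δ).
Deviation is unprofitable when 11·δ/(1−δ) ≥ 2, i.e. δ/(1−δ) ≥ 2/11.
Equivalently δ ≥ 2/(2+11) = 2/13.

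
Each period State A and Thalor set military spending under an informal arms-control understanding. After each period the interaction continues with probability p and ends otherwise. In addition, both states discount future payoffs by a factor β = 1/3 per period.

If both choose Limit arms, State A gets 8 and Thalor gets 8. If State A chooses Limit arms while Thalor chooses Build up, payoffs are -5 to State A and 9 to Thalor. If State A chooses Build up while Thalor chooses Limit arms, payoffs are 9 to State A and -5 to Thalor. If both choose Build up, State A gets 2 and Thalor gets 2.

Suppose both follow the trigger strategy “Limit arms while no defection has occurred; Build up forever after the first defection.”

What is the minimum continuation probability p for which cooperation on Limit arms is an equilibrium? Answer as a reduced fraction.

Expected continuation weight on next period's payoff is β·p = 1/3·p, which plays the role of the discount factor.
Cooperation requires 1/3·p ≥ (9−8)/(9−2) = 1/7, hence p ≥ 3/7.

3/7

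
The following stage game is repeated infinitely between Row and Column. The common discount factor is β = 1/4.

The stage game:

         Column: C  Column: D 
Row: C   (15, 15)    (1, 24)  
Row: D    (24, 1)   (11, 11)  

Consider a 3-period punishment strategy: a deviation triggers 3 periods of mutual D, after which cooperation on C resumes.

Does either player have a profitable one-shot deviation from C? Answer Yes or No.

Yes

A one-shot deviation gives 24 now, then 11 for 3 periods, then back to 15.
Gain from deviating: (24−15) today; loss: (15−11) in each of the next 3 periods.
No-deviation condition: (15−11)(β+…+β^3) ≥ 24−15, i.e. β+…+β^3 ≥ 9/4.
At β = 1/4: β+…+β^3 = 0.3281 < 2.2500.
So cooperation is not sustainable.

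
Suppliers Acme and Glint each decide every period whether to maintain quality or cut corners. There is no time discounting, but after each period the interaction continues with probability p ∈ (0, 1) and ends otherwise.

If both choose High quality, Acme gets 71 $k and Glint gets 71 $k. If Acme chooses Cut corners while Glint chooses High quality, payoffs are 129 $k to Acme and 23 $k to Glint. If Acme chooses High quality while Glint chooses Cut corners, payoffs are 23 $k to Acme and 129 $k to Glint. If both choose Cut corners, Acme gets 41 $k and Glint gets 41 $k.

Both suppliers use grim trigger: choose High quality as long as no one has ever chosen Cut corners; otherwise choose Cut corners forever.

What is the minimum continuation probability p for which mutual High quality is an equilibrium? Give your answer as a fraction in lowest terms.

29/44

With no time discounting, the continuation probability p plays the role of the discount factor.
Grim-trigger IC: 71/(1−p) ≥ 129 + 41p/(1−p) ⇒ p ≥ (129−71)/(129−41) = 29/44.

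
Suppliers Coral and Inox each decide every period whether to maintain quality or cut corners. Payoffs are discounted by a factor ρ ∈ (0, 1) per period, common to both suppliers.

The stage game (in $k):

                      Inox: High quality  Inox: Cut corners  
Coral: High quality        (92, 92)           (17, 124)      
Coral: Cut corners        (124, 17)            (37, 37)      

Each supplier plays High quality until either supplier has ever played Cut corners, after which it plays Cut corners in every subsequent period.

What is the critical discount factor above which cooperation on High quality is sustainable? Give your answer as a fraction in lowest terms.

32/87

One-period gain from deviating is 124 − 92 = 32. The loss is 92 − 37 = 55 in every subsequent period, with present value 55·ρ/(1−ρ).
Deviation is unprofitable when 55·ρ/(1−ρ) ≥ 32, i.e. ρ/(1−ρ) ≥ 32/55.
Equivalently ρ ≥ 32/(32+55) = 32/87.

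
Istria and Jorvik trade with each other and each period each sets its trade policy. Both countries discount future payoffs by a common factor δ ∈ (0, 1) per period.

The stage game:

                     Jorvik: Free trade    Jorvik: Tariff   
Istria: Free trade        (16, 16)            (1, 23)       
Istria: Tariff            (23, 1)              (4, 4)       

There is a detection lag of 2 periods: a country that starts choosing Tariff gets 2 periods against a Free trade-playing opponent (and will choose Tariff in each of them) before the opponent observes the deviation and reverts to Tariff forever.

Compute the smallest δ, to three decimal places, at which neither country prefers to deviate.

The best deviation is to choose Tariff for all 2 undetected periods, earning 23 each, then 4 forever once detected.
Deviation value: 23(1−δ^2)/(1−δ) + 4δ^2/(1−δ); cooperation value: 16/(1−δ).
IC: 16 ≥ 23(1−δ^2) + 4δ^2 = 23 − 19δ^2.
So δ^2 ≥ 7/19, giving δ ≥ (7/19)^(1/2) ≈ 0.607.

0.607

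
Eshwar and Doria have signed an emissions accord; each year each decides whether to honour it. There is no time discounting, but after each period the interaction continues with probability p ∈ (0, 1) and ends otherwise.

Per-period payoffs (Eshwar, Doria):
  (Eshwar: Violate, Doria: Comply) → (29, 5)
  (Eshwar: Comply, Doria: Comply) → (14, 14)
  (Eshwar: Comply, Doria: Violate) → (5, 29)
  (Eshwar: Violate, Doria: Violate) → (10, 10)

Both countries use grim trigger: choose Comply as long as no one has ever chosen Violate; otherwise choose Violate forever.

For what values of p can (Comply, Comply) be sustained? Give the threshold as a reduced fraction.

Expected cooperation value is 14 + p·14 + p²·14 + … = 14/(1−p); deviation gives 29 + p·10/(1−p).
14 ≥ 29(1−p) + 10p ⇒ 19p ≥ 15 ⇒ p ≥ 15/19.

15/19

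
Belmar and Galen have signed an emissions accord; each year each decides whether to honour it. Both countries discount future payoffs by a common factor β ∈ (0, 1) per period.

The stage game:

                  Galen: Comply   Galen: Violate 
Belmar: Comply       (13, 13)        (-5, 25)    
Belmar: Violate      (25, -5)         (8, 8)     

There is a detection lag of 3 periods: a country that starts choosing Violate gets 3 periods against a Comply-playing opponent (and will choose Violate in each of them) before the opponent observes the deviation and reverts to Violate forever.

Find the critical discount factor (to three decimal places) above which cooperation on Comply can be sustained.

A deviator earns 25 for 3 periods, then 8 forever; cooperating earns 13 forever. Multiplying the IC by (1−β):
13 ≥ 25(1−β^3) + 8β^3, so 17·β^3 ≥ 12 and β^3 ≥ 12/17.
β ≥ (12/17)^(1/3) ≈ 0.890.

0.890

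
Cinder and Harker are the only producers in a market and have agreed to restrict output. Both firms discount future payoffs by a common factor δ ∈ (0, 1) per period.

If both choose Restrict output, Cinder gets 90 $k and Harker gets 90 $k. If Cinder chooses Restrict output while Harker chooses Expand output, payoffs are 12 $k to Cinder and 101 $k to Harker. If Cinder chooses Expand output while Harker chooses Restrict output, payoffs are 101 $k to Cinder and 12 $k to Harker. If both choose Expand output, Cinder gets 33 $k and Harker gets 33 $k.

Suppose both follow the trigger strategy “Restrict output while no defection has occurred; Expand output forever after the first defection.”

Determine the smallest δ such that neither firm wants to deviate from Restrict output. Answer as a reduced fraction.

Under grim trigger the critical discount factor is (T−C)/(T−P) with T = 101, C = 90, P = 33.
δ* = (101−90)/(101−33) = 11/68.

11/68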